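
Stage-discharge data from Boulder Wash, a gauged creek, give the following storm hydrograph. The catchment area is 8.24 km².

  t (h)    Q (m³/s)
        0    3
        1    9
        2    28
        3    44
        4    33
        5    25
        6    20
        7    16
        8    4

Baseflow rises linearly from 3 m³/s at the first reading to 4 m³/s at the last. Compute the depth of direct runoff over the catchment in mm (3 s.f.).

Direct runoff: 0.00, 5.88, 24.75, 40.62, 29.50, 21.38, 16.25, 12.12, 0.00 m³/s; ΣQ_DR = 150.5 m³/s.
V = ΣQ_DR · Δt = 150.5 × 3600 s = 5.418 × 10^5 m³.
Over A = 8.24 km², depth = V / A = 65.8 mm.

d ≈ 65.8 mm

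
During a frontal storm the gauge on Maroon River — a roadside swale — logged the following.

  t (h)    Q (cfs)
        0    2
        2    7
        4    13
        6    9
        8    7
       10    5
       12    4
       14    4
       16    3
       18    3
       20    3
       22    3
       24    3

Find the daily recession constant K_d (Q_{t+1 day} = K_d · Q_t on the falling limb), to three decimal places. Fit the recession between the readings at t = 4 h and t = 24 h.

Between t = 4 h and t = 24 h the flow falls from 13 to 3 cfs over 10×2 h = 20 h.
Per-interval ratio K = (3/13)^(1/10) = 0.8636; K_d = K^(24/2) = 0.172.

K_d ≈ 0.172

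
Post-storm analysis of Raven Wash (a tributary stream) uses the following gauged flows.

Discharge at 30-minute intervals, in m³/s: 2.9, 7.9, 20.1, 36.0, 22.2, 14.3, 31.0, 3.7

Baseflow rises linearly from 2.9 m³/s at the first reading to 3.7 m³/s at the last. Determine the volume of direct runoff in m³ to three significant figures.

Direct-runoff ordinates (Q − Q_b): 0.00, 4.89, 16.97, 32.76, 18.84, 10.83, 27.41, 0.00 m³/s.
ΣQ_DR = 111.7 m³/s.
With Δt = 0.5 h = 1800 s, V = ΣQ_DR · Δt = 111.7 × 1800 = 2.01 × 10^5 m³.

V ≈ 2.01 × 10^5 m³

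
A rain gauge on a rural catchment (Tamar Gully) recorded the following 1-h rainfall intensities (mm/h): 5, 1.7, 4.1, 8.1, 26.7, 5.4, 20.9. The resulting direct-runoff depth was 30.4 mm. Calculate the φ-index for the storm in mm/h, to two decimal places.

Only the 2 blocks with intensity above φ contribute runoff: 26.7, 20.9 mm/h.
Σ(I−φ)·Δt = d  ⇒  (26.7+20.9 − 2φ)·1 = 30.4
φ = (47.60 − 30.4/1) / 2 = 8.60 mm/h.

φ ≈ 8.60 mm/h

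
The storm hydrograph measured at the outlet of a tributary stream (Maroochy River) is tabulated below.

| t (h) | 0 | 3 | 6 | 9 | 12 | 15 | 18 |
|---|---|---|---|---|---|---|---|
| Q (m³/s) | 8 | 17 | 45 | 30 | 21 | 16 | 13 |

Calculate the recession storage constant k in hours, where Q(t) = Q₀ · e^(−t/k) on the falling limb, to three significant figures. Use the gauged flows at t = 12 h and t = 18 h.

k ≈ 12.5 h

On the falling limb, Q drops from 21 to 13 m³/s between t = 12 h and t = 18 h (Δt = 6 h).
k = −Δt / ln(Q₂/Q₁) = −6 / ln(13/21) = 12.5 h.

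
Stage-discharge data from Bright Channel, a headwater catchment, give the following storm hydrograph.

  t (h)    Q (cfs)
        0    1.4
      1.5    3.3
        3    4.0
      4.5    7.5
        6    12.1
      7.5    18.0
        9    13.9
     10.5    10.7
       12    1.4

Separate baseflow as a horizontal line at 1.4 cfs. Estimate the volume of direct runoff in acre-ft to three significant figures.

Direct-runoff ordinates (Q − Q_b): 0.0, 1.9, 2.6, 6.1, 10.7, 16.6, 12.5, 9.3, 0.0 cfs.
ΣQ_DR = 59.70 cfs.
With Δt = 1.5 h = 5400 s, V = ΣQ_DR · Δt = 59.70 × 5400 = 3.22 × 10^5 ft³ = 7.40 acre-ft.

V ≈ 7.40 acre-ft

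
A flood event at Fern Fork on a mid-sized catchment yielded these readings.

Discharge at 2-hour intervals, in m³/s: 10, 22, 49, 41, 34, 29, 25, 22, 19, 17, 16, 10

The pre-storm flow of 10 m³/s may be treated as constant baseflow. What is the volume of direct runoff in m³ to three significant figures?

Direct-runoff ordinates (Q − Q_b): 0.0, 12.0, 39.0, 31.0, 24.0, 19.0, 15.0, 12.0, 9.0, 7.0, 6.0, 0.0 m³/s.
ΣQ_DR = 174.0 m³/s.
With Δt = 2 h = 7200 s, V = ΣQ_DR · Δt = 174.0 × 7200 = 1.25 × 10^6 m³.

V ≈ 1.25 × 10^6 m³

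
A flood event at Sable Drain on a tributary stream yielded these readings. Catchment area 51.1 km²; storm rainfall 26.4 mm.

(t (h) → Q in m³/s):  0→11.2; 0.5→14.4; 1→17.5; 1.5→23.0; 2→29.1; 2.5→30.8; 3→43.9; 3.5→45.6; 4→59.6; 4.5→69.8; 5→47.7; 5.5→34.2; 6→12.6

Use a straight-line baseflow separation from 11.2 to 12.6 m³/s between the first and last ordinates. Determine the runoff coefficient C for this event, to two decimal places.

ΣQ_DR = 284.7 m³/s; V = ΣQ_DR·Δt = 5.125 × 10^5 m³.
Runoff depth d = V / A = 10.03 mm.
C = d / P = 10.03 / 26.4 = 0.38.

C ≈ 0.38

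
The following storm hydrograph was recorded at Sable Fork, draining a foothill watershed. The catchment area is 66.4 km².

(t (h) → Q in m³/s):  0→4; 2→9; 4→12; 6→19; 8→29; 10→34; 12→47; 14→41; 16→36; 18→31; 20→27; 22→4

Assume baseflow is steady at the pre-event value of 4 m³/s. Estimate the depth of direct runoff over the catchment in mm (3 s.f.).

d ≈ 26.6 mm

Direct runoff: 0.0, 5.0, 8.0, 15.0, 25.0, 30.0, 43.0, 37.0, 32.0, 27.0, 23.0, 0.0 m³/s; ΣQ_DR = 245.0 m³/s.
V = ΣQ_DR · Δt = 245.0 × 7200 s = 1.764 × 10^6 m³.
Over A = 66.4 km², depth = V / A = 26.6 mm.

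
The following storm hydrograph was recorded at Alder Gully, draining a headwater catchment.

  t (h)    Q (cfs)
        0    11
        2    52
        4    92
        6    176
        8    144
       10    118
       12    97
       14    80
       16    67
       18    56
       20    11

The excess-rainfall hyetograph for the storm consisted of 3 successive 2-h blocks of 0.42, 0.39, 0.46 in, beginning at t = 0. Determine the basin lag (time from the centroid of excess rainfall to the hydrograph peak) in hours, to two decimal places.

t_L ≈ 2.94 h

Centroid of excess rainfall: t_c = Σ P_i·t̄_i / ΣP_i = 3.0630 h (block centres at 1, 3, 5 h).
Hydrograph peak occurs at t = 6 h, so basin lag t_L = 6 − 3.0630 = 2.94 h.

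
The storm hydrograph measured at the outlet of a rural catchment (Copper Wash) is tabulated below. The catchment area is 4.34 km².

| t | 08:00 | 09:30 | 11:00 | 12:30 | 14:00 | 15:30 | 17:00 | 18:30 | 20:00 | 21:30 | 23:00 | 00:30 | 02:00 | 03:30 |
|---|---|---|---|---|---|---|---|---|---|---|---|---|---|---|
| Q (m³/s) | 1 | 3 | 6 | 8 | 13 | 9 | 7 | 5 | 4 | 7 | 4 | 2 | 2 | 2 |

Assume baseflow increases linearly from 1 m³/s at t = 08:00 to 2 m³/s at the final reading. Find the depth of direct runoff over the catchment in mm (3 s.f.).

Direct runoff: 0.00, 1.92, 4.85, 6.77, 11.69, 7.62, 5.54, 3.46, 2.38, 5.31, 2.23, 0.15, 0.08, 0.00 m³/s; ΣQ_DR = 52.00 m³/s.
V = ΣQ_DR · Δt = 52.00 × 5400 s = 2.808 × 10^5 m³.
Over A = 4.34 km², depth = V / A = 64.7 mm.

d ≈ 64.7 mm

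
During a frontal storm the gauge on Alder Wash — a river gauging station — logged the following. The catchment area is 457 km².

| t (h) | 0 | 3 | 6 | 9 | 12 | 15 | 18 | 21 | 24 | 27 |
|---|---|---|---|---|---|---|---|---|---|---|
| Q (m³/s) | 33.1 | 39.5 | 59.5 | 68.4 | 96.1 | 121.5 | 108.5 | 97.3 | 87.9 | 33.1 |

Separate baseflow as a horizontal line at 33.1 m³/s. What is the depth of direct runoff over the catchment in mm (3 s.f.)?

Direct runoff: 0.0, 6.4, 26.4, 35.3, 63.0, 88.4, 75.4, 64.2, 54.8, 0.0 m³/s; ΣQ_DR = 413.9 m³/s.
V = ΣQ_DR · Δt = 413.9 × 10800 s = 4.470 × 10^6 m³.
Over A = 457 km², depth = V / A = 9.78 mm.

d ≈ 9.78 mm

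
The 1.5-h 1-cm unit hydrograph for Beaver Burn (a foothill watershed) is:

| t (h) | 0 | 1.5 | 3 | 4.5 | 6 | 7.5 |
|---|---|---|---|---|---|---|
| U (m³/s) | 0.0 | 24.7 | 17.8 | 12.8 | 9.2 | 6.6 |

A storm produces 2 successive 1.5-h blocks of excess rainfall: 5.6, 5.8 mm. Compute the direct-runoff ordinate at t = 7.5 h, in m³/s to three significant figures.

By discrete convolution, Q_j = Σ (P_i / 10 mm) · U_{j−i}.
At t = 7.5 h (j=5): Q = (5.6/10)·6.6 + (5.8/10)·9.2 = 9.03 m³/s.

Q ≈ 9.03 m³/s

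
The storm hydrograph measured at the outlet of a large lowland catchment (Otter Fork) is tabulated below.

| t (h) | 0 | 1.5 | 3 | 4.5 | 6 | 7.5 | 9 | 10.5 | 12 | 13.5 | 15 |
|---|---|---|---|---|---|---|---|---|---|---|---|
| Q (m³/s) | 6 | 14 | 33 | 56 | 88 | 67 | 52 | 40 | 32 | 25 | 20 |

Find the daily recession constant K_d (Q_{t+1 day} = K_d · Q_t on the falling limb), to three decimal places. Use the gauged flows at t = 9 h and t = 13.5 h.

K_d ≈ 0.020

Between t = 9 h and t = 13.5 h the flow falls from 52 to 25 m³/s over 3×1.5 h = 4.5 h.
Per-interval ratio K = (25/52)^(1/3) = 0.7834; K_d = K^(24/1.5) = 0.020.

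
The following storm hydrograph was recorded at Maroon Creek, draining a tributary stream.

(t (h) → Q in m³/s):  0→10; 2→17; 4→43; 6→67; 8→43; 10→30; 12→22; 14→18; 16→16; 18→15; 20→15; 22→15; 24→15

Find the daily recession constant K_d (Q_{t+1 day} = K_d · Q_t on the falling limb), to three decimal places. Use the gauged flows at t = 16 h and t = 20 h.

Between t = 16 h and t = 20 h the flow falls from 16 to 15 m³/s over 2×2 h = 4 h.
Per-interval ratio K = (15/16)^(1/2) = 0.9682; K_d = K^(24/2) = 0.679.

K_d ≈ 0.679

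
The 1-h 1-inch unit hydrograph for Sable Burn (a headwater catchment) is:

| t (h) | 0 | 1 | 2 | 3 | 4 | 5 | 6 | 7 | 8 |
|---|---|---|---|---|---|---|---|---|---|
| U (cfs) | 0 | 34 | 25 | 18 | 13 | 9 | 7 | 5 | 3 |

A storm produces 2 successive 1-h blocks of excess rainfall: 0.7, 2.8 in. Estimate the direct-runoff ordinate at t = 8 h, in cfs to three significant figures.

By discrete convolution, Q_j = Σ (P_i / 1 in) · U_{j−i}.
At t = 8 h (j=8): Q = (0.7/1)·3 + (2.8/1)·5 = 16.1 cfs.

Q ≈ 16.1 cfs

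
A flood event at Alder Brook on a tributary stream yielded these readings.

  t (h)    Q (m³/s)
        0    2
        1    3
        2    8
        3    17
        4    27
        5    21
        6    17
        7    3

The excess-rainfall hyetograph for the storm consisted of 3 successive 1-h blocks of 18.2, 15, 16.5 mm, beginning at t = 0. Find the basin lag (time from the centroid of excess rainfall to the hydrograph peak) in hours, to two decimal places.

t_L ≈ 2.53 h

Centroid of excess rainfall: t_c = Σ P_i·t̄_i / ΣP_i = 1.4658 h (block centres at 0.5, 1.5, 2.5 h).
Hydrograph peak occurs at t = 4 h, so basin lag t_L = 4 − 1.4658 = 2.53 h.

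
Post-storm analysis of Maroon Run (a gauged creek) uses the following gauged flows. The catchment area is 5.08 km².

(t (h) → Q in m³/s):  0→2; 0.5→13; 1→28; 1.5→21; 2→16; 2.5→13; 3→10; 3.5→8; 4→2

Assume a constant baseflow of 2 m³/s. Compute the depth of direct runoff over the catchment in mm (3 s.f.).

Direct runoff: 0.0, 11.0, 26.0, 19.0, 14.0, 11.0, 8.0, 6.0, 0.0 m³/s; ΣQ_DR = 95.00 m³/s.
V = ΣQ_DR · Δt = 95.00 × 1800 s = 1.710 × 10^5 m³.
Over A = 5.08 km², depth = V / A = 33.7 mm.

d ≈ 33.7 mm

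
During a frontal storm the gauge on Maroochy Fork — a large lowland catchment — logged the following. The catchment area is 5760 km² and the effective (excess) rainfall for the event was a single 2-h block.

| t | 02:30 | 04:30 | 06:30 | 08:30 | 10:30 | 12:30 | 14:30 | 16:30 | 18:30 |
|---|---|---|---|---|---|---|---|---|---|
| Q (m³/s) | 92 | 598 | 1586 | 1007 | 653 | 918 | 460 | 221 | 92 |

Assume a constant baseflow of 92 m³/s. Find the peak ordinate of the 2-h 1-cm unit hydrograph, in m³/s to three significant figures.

U_p ≈ 2490 m³/s

Direct runoff: 0.0, 506.0, 1494.0, 915.0, 561.0, 826.0, 368.0, 129.0, 0.0 m³/s; ΣQ_DR = 4799 m³/s, peak = 1494.0 m³/s.
Runoff depth d = ΣQ_DR·Δt / A = 4799 × 7200 / (5760 km²) = 5.999 mm.
The 1-cm UH is the DRH scaled by (10 mm)/d, so U_p = 1494.0 × 10/5.999 = 2490 m³/s.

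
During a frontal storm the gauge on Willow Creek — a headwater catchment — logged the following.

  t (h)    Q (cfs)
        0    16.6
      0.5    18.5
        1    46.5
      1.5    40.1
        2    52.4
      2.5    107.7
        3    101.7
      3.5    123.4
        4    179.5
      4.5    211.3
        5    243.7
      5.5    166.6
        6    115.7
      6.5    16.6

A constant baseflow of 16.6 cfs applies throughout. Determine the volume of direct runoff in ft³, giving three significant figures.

Direct-runoff ordinates (Q − Q_b): 0.0, 1.9, 29.9, 23.5, 35.8, 91.1, 85.1, 106.8, 162.9, 194.7, 227.1, 150.0, 99.1, 0.0 cfs.
ΣQ_DR = 1208 cfs.
With Δt = 0.5 h = 1800 s, V = ΣQ_DR · Δt = 1208 × 1800 = 2.17 × 10^6 ft³.

V ≈ 2.17 × 10^6 ft³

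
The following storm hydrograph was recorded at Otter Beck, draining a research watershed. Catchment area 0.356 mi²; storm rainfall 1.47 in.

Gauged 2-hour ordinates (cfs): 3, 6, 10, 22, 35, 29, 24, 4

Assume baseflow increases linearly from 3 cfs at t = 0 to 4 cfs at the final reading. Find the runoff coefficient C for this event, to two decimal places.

ΣQ_DR = 105.0 cfs; V = ΣQ_DR·Δt = 7.560 × 10^5 ft³.
Runoff depth d = V / A = 0.9141 in.
C = d / P = 0.9141 / 1.47 = 0.62.

C ≈ 0.62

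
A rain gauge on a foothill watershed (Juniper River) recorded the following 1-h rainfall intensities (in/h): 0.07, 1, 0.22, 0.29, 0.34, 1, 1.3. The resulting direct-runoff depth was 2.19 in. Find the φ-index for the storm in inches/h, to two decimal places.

φ ≈ 0.37 in/h

Only the 3 blocks with intensity above φ contribute runoff: 1, 1, 1.3 in/h.
Σ(I−φ)·Δt = d  ⇒  (1+1+1.3 − 3φ)·1 = 2.19
φ = (3.300 − 2.19/1) / 3 = 0.37 in/h.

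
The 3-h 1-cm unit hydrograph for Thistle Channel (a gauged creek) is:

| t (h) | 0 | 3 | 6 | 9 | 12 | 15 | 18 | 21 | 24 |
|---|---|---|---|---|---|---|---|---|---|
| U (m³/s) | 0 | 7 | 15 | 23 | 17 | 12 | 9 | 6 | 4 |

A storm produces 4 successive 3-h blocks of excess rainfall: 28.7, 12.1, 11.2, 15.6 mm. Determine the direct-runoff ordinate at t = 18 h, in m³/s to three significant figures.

By discrete convolution, Q_j = Σ (P_i / 10 mm) · U_{j−i}.
At t = 18 h (j=6): Q = (28.7/10)·9 + (12.1/10)·12 + (11.2/10)·17 + (15.6/10)·23 = 95.3 m³/s.

Q ≈ 95.3 m³/s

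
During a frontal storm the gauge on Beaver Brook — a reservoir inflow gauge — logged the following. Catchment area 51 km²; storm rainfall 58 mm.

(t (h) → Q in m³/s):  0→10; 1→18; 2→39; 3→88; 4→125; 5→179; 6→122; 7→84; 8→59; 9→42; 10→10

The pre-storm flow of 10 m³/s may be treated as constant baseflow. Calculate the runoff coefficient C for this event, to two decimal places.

ΣQ_DR = 666.0 m³/s; V = ΣQ_DR·Δt = 2.398 × 10^6 m³.
Runoff depth d = V / A = 47.01 mm.
C = d / P = 47.01 / 58 = 0.81.

C ≈ 0.81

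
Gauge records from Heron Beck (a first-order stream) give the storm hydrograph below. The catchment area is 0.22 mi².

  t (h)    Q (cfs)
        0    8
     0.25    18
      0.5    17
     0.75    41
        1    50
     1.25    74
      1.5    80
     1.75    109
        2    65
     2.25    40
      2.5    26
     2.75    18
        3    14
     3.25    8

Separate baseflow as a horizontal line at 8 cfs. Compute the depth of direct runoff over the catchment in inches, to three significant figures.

d ≈ 0.803 in

Direct runoff: 0.0, 10.0, 9.0, 33.0, 42.0, 66.0, 72.0, 101.0, 57.0, 32.0, 18.0, 10.0, 6.0, 0.0 cfs; ΣQ_DR = 456.0 cfs.
V = ΣQ_DR · Δt = 456.0 × 900 s = 4.104 × 10^5 ft³.
Over A = 0.22 mi², depth = V / A = 0.803 in.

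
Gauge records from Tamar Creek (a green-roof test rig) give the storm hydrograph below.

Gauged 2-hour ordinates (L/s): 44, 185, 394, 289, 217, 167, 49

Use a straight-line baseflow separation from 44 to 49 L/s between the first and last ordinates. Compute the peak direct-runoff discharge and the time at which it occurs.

Subtracting baseflow gives direct-runoff ordinates: 0.00, 140.17, 348.33, 242.50, 169.67, 118.83, 0.00 L/s.
The maximum is 348.33 L/s, occurring at the reading for t = 4 h.

Q_p = 348.33 L/s at t = 4 h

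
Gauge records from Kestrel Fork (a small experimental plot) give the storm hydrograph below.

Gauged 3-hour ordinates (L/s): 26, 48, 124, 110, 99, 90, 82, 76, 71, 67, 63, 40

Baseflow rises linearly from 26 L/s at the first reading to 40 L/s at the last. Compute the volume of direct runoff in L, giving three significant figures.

V ≈ 5.40 × 10^6 L

Direct-runoff ordinates (Q − Q_b): 0.00, 20.73, 95.45, 80.18, 67.91, 57.64, 48.36, 41.09, 34.82, 29.55, 24.27, 0.00 L/s.
ΣQ_DR = 500.0 L/s.
With Δt = 3 h = 10800 s, V = ΣQ_DR · Δt = 500.0 × 10800 = 5.40 × 10^6 L.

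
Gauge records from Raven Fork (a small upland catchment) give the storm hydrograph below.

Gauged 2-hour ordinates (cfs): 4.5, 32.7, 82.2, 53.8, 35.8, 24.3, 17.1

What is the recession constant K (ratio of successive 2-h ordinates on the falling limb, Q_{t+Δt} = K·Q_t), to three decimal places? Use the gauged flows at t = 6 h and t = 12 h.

Using the recession-limb readings at t = 6 h and t = 12 h: Q falls from 53.8 to 17.1 cfs over 3 intervals.
K = (Q₂/Q₁)^(1/3) = (17.1/53.8)^(1/3) = 0.682.

K ≈ 0.682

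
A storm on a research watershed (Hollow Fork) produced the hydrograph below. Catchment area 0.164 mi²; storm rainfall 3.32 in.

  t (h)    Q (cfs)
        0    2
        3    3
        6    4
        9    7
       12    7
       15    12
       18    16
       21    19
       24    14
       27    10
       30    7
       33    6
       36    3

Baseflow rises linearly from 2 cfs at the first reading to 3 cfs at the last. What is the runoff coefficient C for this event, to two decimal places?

C ≈ 0.66

ΣQ_DR = 77.50 cfs; V = ΣQ_DR·Δt = 8.370 × 10^5 ft³.
Runoff depth d = V / A = 2.197 in.
C = d / P = 2.197 / 3.32 = 0.66.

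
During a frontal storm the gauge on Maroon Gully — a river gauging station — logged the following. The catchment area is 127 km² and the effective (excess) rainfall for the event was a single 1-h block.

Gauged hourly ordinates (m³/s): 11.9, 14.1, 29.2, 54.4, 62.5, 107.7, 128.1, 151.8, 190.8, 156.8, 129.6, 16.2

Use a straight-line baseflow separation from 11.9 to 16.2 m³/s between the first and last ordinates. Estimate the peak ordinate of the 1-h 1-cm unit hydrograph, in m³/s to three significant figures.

Direct runoff: 0.00, 1.81, 16.52, 41.33, 49.04, 93.85, 113.85, 137.16, 175.77, 141.38, 113.79, 0.00 m³/s; ΣQ_DR = 884.5 m³/s, peak = 175.77 m³/s.
Runoff depth d = ΣQ_DR·Δt / A = 884.5 × 3600 / (127 km²) = 25.07 mm.
The 1-cm UH is the DRH scaled by (10 mm)/d, so U_p = 175.77 × 10/25.07 = 70.1 m³/s.

U_p ≈ 70.1 m³/s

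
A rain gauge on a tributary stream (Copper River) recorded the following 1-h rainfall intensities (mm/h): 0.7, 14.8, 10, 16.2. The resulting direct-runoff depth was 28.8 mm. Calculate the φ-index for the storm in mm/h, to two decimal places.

φ ≈ 4.07 mm/h

Only the 3 blocks with intensity above φ contribute runoff: 14.8, 10, 16.2 mm/h.
Σ(I−φ)·Δt = d  ⇒  (14.8+10+16.2 − 3φ)·1 = 28.8
φ = (41.00 − 28.8/1) / 3 = 4.07 mm/h.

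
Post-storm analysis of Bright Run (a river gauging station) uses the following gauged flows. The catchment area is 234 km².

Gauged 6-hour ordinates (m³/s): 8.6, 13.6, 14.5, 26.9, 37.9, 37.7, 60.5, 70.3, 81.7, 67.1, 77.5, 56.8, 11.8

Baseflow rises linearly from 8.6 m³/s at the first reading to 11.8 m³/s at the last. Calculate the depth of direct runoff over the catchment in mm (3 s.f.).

d ≈ 39.9 mm

Direct runoff: 0.00, 4.73, 5.37, 17.50, 28.23, 27.77, 50.30, 59.83, 70.97, 56.10, 66.23, 45.27, 0.00 m³/s; ΣQ_DR = 432.3 m³/s.
V = ΣQ_DR · Δt = 432.3 × 21600 s = 9.338 × 10^6 m³.
Over A = 234 km², depth = V / A = 39.9 mm.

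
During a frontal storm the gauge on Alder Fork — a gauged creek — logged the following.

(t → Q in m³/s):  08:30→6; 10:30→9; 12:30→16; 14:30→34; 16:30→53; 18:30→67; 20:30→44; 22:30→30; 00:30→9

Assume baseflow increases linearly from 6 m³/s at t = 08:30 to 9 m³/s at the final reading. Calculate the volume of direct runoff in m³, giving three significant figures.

V ≈ 1.44 × 10^6 m³

Direct-runoff ordinates (Q − Q_b): 0.00, 2.62, 9.25, 26.88, 45.50, 59.12, 35.75, 21.38, 0.00 m³/s.
ΣQ_DR = 200.5 m³/s.
With Δt = 2 h = 7200 s, V = ΣQ_DR · Δt = 200.5 × 7200 = 1.44 × 10^6 m³.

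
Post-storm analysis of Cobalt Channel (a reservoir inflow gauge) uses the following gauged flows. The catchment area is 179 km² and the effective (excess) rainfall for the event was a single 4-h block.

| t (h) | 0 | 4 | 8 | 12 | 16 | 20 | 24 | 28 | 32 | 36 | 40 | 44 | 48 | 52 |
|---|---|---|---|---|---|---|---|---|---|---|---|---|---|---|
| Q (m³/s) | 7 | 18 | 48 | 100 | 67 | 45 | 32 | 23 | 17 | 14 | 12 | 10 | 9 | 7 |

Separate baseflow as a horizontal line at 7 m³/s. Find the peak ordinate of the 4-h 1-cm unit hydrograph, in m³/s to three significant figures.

U_p ≈ 37.2 m³/s

Direct runoff: 0.0, 11.0, 41.0, 93.0, 60.0, 38.0, 25.0, 16.0, 10.0, 7.0, 5.0, 3.0, 2.0, 0.0 m³/s; ΣQ_DR = 311.0 m³/s, peak = 93.0 m³/s.
Runoff depth d = ΣQ_DR·Δt / A = 311.0 × 14400 / (179 km²) = 25.02 mm.
The 1-cm UH is the DRH scaled by (10 mm)/d, so U_p = 93.0 × 10/25.02 = 37.2 m³/s.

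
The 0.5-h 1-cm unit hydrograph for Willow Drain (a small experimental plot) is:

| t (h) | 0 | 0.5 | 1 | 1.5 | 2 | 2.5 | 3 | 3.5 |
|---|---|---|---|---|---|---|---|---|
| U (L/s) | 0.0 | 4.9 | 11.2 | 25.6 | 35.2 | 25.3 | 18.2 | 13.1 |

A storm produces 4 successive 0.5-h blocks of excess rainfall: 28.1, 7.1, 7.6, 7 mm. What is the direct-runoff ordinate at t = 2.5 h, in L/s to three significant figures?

By discrete convolution, Q_j = Σ (P_i / 10 mm) · U_{j−i}.
At t = 2.5 h (j=5): Q = (28.1/10)·25.3 + (7.1/10)·35.2 + (7.6/10)·25.6 + (7/10)·11.2 = 123 L/s.

Q ≈ 123 L/s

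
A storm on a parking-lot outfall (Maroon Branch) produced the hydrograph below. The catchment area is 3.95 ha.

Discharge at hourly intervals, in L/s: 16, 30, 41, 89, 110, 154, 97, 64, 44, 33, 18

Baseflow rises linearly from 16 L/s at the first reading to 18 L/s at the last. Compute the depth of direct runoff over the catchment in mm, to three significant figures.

d ≈ 46.4 mm

Direct runoff: 0.00, 13.80, 24.60, 72.40, 93.20, 137.00, 79.80, 46.60, 26.40, 15.20, 0.00 L/s; ΣQ_DR = 509.0 L/s.
V = ΣQ_DR · Δt = 509.0 × 3600 s = 1.832 × 10^6 L.
Over A = 3.95 ha, depth = V / A = 46.4 mm.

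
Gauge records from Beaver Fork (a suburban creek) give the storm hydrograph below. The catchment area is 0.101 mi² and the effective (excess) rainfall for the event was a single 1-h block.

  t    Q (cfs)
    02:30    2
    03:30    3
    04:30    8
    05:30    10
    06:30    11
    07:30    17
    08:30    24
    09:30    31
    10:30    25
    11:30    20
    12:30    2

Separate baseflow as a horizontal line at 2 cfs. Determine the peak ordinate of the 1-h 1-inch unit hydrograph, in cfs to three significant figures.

Direct runoff: 0.0, 1.0, 6.0, 8.0, 9.0, 15.0, 22.0, 29.0, 23.0, 18.0, 0.0 cfs; ΣQ_DR = 131.0 cfs, peak = 29.0 cfs.
Runoff depth d = ΣQ_DR·Δt / A = 131.0 × 3600 / (0.101 mi²) = 2.010 in.
The 1-inch UH is the DRH scaled by (1 in)/d, so U_p = 29.0 × 1/2.010 = 14.4 cfs.

U_p ≈ 14.4 cfs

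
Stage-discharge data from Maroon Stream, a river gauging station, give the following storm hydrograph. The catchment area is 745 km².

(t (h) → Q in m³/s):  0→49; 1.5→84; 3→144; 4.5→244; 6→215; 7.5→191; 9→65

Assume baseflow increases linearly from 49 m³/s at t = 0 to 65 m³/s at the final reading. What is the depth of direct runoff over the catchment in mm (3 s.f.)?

Direct runoff: 0.00, 32.33, 89.67, 187.00, 155.33, 128.67, 0.00 m³/s; ΣQ_DR = 593.0 m³/s.
V = ΣQ_DR · Δt = 593.0 × 5400 s = 3.202 × 10^6 m³.
Over A = 745 km², depth = V / A = 4.30 mm.

d ≈ 4.30 mm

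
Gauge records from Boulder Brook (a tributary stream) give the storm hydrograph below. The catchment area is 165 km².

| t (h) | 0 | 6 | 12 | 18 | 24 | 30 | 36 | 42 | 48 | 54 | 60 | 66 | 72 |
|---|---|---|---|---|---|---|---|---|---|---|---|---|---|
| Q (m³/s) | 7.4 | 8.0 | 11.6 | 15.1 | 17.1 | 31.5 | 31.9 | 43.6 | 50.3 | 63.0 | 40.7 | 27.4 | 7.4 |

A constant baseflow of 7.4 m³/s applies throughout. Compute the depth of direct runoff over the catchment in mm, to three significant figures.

Direct runoff: 0.0, 0.6, 4.2, 7.7, 9.7, 24.1, 24.5, 36.2, 42.9, 55.6, 33.3, 20.0, 0.0 m³/s; ΣQ_DR = 258.8 m³/s.
V = ΣQ_DR · Δt = 258.8 × 21600 s = 5.590 × 10^6 m³.
Over A = 165 km², depth = V / A = 33.9 mm.

d ≈ 33.9 mm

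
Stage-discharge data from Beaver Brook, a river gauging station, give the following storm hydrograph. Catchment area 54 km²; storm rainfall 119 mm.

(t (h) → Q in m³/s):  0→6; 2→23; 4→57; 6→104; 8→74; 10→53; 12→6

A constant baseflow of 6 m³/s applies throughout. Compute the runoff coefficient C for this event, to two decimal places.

C ≈ 0.31

ΣQ_DR = 281.0 m³/s; V = ΣQ_DR·Δt = 2.023 × 10^6 m³.
Runoff depth d = V / A = 37.47 mm.
C = d / P = 37.47 / 119 = 0.31.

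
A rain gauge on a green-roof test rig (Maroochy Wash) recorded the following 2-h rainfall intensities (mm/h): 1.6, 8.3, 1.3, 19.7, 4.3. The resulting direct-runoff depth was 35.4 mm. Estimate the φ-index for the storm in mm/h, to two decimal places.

Only the 2 blocks with intensity above φ contribute runoff: 8.3, 19.7 mm/h.
Σ(I−φ)·Δt = d  ⇒  (8.3+19.7 − 2φ)·2 = 35.4
φ = (28.00 − 35.4/2) / 2 = 5.15 mm/h.

φ ≈ 5.15 mm/h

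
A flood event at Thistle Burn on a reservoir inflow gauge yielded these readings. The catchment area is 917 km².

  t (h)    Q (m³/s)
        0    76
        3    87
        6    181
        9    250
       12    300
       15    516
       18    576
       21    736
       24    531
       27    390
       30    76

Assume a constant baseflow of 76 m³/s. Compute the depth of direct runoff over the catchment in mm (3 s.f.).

Direct runoff: 0.0, 11.0, 105.0, 174.0, 224.0, 440.0, 500.0, 660.0, 455.0, 314.0, 0.0 m³/s; ΣQ_DR = 2883 m³/s.
V = ΣQ_DR · Δt = 2883 × 10800 s = 3.114 × 10^7 m³.
Over A = 917 km², depth = V / A = 34.0 mm.

d ≈ 34.0 mm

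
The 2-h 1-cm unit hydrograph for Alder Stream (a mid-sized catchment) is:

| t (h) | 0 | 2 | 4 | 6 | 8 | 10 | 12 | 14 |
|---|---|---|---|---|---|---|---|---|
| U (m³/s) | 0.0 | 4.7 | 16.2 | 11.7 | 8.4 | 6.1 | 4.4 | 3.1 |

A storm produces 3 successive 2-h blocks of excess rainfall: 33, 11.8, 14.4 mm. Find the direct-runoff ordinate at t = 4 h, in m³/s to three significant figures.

Q ≈ 59.0 m³/s

By discrete convolution, Q_j = Σ (P_i / 10 mm) · U_{j−i}.
At t = 4 h (j=2): Q = (33/10)·16.2 + (11.8/10)·4.7 + (14.4/10)·0.0 = 59.0 m³/s.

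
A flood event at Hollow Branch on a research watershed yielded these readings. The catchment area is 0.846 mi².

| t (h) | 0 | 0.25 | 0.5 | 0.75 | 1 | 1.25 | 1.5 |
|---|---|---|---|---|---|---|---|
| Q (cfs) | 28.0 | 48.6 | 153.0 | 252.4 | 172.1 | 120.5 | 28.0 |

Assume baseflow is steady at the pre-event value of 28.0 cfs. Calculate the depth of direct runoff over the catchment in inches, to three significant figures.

d ≈ 0.278 in

Direct runoff: 0.0, 20.6, 125.0, 224.4, 144.1, 92.5, 0.0 cfs; ΣQ_DR = 606.6 cfs.
V = ΣQ_DR · Δt = 606.6 × 900 s = 5.459 × 10^5 ft³.
Over A = 0.846 mi², depth = V / A = 0.278 in.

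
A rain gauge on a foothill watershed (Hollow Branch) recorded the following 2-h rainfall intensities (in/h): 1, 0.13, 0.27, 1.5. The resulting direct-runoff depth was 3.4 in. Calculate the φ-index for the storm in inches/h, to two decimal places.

φ ≈ 0.40 in/h

Only the 2 blocks with intensity above φ contribute runoff: 1, 1.5 in/h.
Σ(I−φ)·Δt = d  ⇒  (1+1.5 − 2φ)·2 = 3.4
φ = (2.500 − 3.4/2) / 2 = 0.40 in/h.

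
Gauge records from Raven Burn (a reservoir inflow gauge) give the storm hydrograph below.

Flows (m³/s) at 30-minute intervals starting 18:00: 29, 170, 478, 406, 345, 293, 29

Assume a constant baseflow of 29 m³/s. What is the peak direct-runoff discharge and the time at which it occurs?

Subtracting baseflow gives direct-runoff ordinates: 0.0, 141.0, 449.0, 377.0, 316.0, 264.0, 0.0 m³/s.
The maximum is 449.0 m³/s, occurring at the reading for t = 19:00.

Q_p = 449.0 m³/s at t = 19:00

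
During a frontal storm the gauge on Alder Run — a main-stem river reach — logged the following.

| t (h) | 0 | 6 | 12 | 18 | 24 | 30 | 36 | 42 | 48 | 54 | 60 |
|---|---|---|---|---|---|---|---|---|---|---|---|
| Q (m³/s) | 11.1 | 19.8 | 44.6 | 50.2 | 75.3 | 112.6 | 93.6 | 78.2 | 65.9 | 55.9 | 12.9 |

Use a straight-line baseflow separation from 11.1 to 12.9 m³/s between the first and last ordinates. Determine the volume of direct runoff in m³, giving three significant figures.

V ≈ 1.05 × 10^7 m³

Direct-runoff ordinates (Q − Q_b): 0.00, 8.52, 33.14, 38.56, 63.48, 100.60, 81.42, 65.84, 53.36, 43.18, 0.00 m³/s.
ΣQ_DR = 488.1 m³/s.
With Δt = 6 h = 21600 s, V = ΣQ_DR · Δt = 488.1 × 21600 = 1.05 × 10^7 m³.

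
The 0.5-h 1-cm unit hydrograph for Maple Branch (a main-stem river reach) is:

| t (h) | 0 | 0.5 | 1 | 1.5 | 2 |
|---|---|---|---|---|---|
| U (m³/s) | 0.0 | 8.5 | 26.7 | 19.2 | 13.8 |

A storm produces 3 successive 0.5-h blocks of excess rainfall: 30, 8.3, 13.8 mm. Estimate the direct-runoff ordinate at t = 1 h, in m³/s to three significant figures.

By discrete convolution, Q_j = Σ (P_i / 10 mm) · U_{j−i}.
At t = 1 h (j=2): Q = (30/10)·26.7 + (8.3/10)·8.5 + (13.8/10)·0.0 = 87.2 m³/s.

Q ≈ 87.2 m³/s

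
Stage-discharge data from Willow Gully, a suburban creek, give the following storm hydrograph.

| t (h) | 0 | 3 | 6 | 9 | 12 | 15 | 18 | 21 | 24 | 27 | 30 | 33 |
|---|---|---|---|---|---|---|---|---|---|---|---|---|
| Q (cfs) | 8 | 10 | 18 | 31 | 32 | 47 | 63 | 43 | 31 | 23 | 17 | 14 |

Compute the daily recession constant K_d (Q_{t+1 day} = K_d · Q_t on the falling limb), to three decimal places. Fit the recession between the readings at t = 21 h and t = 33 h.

Between t = 21 h and t = 33 h the flow falls from 43 to 14 cfs over 4×3 h = 12 h.
Per-interval ratio K = (14/43)^(1/4) = 0.7554; K_d = K^(24/3) = 0.106.

K_d ≈ 0.106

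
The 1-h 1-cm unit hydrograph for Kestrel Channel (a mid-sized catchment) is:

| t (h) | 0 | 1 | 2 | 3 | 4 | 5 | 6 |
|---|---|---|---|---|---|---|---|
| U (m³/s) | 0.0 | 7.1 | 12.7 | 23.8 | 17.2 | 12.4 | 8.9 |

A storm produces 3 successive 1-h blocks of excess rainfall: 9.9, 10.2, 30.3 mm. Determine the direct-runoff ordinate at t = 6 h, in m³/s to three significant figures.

By discrete convolution, Q_j = Σ (P_i / 10 mm) · U_{j−i}.
At t = 6 h (j=6): Q = (9.9/10)·8.9 + (10.2/10)·12.4 + (30.3/10)·17.2 = 73.6 m³/s.

Q ≈ 73.6 m³/s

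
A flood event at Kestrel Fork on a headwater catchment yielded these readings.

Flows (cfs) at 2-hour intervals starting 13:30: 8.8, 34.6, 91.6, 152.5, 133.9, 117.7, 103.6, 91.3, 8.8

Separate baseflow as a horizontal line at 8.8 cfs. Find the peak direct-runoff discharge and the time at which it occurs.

Subtracting baseflow gives direct-runoff ordinates: 0.0, 25.8, 82.8, 143.7, 125.1, 108.9, 94.8, 82.5, 0.0 cfs.
The maximum is 143.7 cfs, occurring at the reading for t = 19:30.

Q_p = 143.7 cfs at t = 19:30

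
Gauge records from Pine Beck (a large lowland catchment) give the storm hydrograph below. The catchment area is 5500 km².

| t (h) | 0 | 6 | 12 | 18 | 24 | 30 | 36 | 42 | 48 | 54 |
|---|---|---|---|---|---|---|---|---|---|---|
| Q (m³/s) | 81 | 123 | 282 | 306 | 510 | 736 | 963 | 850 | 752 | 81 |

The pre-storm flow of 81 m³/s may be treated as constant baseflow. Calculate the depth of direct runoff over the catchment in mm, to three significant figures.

Direct runoff: 0.0, 42.0, 201.0, 225.0, 429.0, 655.0, 882.0, 769.0, 671.0, 0.0 m³/s; ΣQ_DR = 3874 m³/s.
V = ΣQ_DR · Δt = 3874 × 21600 s = 8.368 × 10^7 m³.
Over A = 5500 km², depth = V / A = 15.2 mm.

d ≈ 15.2 mm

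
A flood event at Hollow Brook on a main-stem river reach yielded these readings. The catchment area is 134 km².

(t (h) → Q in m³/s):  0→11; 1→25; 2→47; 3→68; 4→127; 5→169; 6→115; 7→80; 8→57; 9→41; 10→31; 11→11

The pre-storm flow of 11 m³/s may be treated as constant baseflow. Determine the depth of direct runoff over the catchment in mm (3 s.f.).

d ≈ 17.5 mm

Direct runoff: 0.0, 14.0, 36.0, 57.0, 116.0, 158.0, 104.0, 69.0, 46.0, 30.0, 20.0, 0.0 m³/s; ΣQ_DR = 650.0 m³/s.
V = ΣQ_DR · Δt = 650.0 × 3600 s = 2.340 × 10^6 m³.
Over A = 134 km², depth = V / A = 17.5 mm.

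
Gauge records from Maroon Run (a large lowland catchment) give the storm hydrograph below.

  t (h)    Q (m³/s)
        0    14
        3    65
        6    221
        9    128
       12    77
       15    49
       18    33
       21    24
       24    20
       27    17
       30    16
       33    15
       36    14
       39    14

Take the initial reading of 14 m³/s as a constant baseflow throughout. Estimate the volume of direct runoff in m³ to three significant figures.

Direct-runoff ordinates (Q − Q_b): 0.0, 51.0, 207.0, 114.0, 63.0, 35.0, 19.0, 10.0, 6.0, 3.0, 2.0, 1.0, 0.0, 0.0 m³/s.
ΣQ_DR = 511.0 m³/s.
With Δt = 3 h = 10800 s, V = ΣQ_DR · Δt = 511.0 × 10800 = 5.52 × 10^6 m³.

V ≈ 5.52 × 10^6 m³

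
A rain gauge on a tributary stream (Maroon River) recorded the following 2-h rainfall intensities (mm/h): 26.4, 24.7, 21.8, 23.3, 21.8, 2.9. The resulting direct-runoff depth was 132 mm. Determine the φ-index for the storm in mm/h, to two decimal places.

Only the 5 blocks with intensity above φ contribute runoff: 26.4, 24.7, 21.8, 23.3, 21.8 mm/h.
Σ(I−φ)·Δt = d  ⇒  (26.4+24.7+21.8+23.3+21.8 − 5φ)·2 = 132
φ = (118.0 − 132/2) / 5 = 10.40 mm/h.

φ ≈ 10.40 mm/h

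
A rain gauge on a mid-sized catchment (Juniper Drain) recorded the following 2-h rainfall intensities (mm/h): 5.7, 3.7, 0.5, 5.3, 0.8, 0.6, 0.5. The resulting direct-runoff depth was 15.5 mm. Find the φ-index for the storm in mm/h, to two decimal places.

Only the 3 blocks with intensity above φ contribute runoff: 5.7, 3.7, 5.3 mm/h.
Σ(I−φ)·Δt = d  ⇒  (5.7+3.7+5.3 − 3φ)·2 = 15.5
φ = (14.70 − 15.5/2) / 3 = 2.32 mm/h.

φ ≈ 2.32 mm/h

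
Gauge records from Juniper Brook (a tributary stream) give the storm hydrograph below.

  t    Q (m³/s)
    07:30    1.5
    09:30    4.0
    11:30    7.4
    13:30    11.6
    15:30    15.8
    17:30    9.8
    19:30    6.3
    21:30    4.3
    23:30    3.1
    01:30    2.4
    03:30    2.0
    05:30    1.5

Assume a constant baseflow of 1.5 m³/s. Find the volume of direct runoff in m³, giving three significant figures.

Direct-runoff ordinates (Q − Q_b): 0.0, 2.5, 5.9, 10.1, 14.3, 8.3, 4.8, 2.8, 1.6, 0.9, 0.5, 0.0 m³/s.
ΣQ_DR = 51.70 m³/s.
With Δt = 2 h = 7200 s, V = ΣQ_DR · Δt = 51.70 × 7200 = 3.72 × 10^5 m³.

V ≈ 3.72 × 10^5 m³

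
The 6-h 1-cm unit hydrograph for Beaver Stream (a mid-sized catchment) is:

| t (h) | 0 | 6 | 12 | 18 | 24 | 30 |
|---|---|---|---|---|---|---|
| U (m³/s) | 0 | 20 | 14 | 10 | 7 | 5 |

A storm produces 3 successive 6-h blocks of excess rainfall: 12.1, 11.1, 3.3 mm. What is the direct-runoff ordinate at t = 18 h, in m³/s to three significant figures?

By discrete convolution, Q_j = Σ (P_i / 10 mm) · U_{j−i}.
At t = 18 h (j=3): Q = (12.1/10)·10 + (11.1/10)·14 + (3.3/10)·20 = 34.2 m³/s.

Q ≈ 34.2 m³/s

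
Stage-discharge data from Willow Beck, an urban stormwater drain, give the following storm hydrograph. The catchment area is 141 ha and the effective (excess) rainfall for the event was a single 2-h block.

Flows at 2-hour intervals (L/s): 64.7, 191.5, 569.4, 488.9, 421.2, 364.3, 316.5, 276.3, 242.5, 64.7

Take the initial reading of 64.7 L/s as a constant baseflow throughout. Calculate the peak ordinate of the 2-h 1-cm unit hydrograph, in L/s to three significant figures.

U_p ≈ 420 L/s

Direct runoff: 0.0, 126.8, 504.7, 424.2, 356.5, 299.6, 251.8, 211.6, 177.8, 0.0 L/s; ΣQ_DR = 2353 L/s, peak = 504.7 L/s.
Runoff depth d = ΣQ_DR·Δt / A = 2353 × 7200 / (141 ha) = 12.02 mm.
The 1-cm UH is the DRH scaled by (10 mm)/d, so U_p = 504.7 × 10/12.02 = 420 L/s.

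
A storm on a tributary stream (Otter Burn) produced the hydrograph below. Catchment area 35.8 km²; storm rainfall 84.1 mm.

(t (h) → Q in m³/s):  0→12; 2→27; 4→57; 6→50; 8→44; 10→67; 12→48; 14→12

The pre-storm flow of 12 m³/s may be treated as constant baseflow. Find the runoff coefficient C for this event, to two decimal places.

C ≈ 0.53

ΣQ_DR = 221.0 m³/s; V = ΣQ_DR·Δt = 1.591 × 10^6 m³.
Runoff depth d = V / A = 44.45 mm.
C = d / P = 44.45 / 84.1 = 0.53.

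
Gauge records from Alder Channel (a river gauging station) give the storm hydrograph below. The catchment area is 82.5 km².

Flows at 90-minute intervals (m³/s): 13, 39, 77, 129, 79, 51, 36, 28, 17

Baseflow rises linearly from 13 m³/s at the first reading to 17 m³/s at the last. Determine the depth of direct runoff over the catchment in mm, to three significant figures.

d ≈ 21.9 mm

Direct runoff: 0.00, 25.50, 63.00, 114.50, 64.00, 35.50, 20.00, 11.50, 0.00 m³/s; ΣQ_DR = 334.0 m³/s.
V = ΣQ_DR · Δt = 334.0 × 5400 s = 1.804 × 10^6 m³.
Over A = 82.5 km², depth = V / A = 21.9 mm.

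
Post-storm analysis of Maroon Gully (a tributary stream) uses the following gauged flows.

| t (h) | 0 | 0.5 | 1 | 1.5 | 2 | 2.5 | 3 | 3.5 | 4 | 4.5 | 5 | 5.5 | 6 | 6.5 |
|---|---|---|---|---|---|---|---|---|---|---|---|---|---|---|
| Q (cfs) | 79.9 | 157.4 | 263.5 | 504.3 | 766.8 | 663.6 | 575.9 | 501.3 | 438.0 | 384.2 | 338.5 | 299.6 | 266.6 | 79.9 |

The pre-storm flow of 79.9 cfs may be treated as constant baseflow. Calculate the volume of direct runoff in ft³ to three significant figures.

Direct-runoff ordinates (Q − Q_b): 0.0, 77.5, 183.6, 424.4, 686.9, 583.7, 496.0, 421.4, 358.1, 304.3, 258.6, 219.7, 186.7, 0.0 cfs.
ΣQ_DR = 4201 cfs.
With Δt = 0.5 h = 1800 s, V = ΣQ_DR · Δt = 4201 × 1800 = 7.56 × 10^6 ft³.

V ≈ 7.56 × 10^6 ft³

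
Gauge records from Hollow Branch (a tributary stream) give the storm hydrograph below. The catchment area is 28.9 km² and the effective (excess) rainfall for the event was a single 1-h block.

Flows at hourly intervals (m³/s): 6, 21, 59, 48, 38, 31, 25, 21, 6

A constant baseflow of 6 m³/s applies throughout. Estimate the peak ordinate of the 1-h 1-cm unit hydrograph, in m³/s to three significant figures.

Direct runoff: 0.0, 15.0, 53.0, 42.0, 32.0, 25.0, 19.0, 15.0, 0.0 m³/s; ΣQ_DR = 201.0 m³/s, peak = 53.0 m³/s.
Runoff depth d = ΣQ_DR·Δt / A = 201.0 × 3600 / (28.9 km²) = 25.04 mm.
The 1-cm UH is the DRH scaled by (10 mm)/d, so U_p = 53.0 × 10/25.04 = 21.2 m³/s.

U_p ≈ 21.2 m³/s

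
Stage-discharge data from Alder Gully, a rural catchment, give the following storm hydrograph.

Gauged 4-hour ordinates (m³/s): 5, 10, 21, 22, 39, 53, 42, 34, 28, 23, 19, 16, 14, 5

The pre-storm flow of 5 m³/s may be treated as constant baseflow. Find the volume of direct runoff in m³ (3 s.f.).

Direct-runoff ordinates (Q − Q_b): 0.0, 5.0, 16.0, 17.0, 34.0, 48.0, 37.0, 29.0, 23.0, 18.0, 14.0, 11.0, 9.0, 0.0 m³/s.
ΣQ_DR = 261.0 m³/s.
With Δt = 4 h = 14400 s, V = ΣQ_DR · Δt = 261.0 × 14400 = 3.76 × 10^6 m³.

V ≈ 3.76 × 10^6 m³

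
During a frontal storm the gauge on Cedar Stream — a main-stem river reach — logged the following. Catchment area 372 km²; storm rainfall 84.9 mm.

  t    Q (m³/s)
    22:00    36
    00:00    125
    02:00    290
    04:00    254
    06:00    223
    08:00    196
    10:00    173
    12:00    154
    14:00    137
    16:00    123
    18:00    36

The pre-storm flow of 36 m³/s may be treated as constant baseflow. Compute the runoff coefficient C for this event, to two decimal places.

ΣQ_DR = 1351 m³/s; V = ΣQ_DR·Δt = 9.727 × 10^6 m³.
Runoff depth d = V / A = 26.15 mm.
C = d / P = 26.15 / 84.9 = 0.31.

C ≈ 0.31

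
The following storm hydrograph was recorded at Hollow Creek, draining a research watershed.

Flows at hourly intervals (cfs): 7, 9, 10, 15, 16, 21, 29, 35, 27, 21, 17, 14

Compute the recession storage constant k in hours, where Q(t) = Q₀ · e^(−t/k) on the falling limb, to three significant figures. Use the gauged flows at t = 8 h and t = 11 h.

On the falling limb, Q drops from 27 to 14 cfs between t = 8 h and t = 11 h (Δt = 3 h).
k = −Δt / ln(Q₂/Q₁) = −3 / ln(14/27) = 4.57 h.

k ≈ 4.57 h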